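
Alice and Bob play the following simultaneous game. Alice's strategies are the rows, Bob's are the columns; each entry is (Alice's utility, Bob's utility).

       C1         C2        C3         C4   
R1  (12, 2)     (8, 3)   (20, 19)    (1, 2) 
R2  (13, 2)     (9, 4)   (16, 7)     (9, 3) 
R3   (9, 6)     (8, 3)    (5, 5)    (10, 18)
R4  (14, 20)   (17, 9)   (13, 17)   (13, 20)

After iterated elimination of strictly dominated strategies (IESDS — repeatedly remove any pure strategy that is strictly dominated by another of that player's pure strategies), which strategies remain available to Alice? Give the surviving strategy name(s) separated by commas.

Alice's strategy R3 is strictly dominated by R4 (C1: 14>9, C2: 17>8, C3: 13>5, C4: 13>10) and is removed.
For Bob, C3 strictly dominates C2 on the remaining rows (R1: 19>3, R2: 7>4, R4: 17>9); eliminate C2.
Among the remaining strategies, none is strictly dominated by another pure strategy of the same player, so the elimination stops.
Surviving strategies — Alice: {R1, R2, R4}; Bob: {C1, C3, C4}.

R1, R2, R4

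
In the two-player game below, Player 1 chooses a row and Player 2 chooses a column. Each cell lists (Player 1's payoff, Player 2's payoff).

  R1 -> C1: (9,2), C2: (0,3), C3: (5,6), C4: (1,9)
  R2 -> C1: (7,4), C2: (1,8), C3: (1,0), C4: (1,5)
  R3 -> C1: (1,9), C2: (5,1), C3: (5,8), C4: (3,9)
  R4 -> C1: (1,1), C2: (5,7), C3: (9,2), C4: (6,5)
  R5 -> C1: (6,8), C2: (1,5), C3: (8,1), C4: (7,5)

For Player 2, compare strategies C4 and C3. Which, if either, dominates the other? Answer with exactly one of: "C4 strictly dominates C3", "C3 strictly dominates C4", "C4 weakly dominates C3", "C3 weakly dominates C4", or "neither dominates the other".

C4 strictly dominates C3

C4's payoffs vs C3's, by Player 1's action — R1: 9>6, R2: 5>0, R3: 9>8, R4: 5>2, R5: 5>1.
Every comparison favours C4, so C4 strictly dominates C3.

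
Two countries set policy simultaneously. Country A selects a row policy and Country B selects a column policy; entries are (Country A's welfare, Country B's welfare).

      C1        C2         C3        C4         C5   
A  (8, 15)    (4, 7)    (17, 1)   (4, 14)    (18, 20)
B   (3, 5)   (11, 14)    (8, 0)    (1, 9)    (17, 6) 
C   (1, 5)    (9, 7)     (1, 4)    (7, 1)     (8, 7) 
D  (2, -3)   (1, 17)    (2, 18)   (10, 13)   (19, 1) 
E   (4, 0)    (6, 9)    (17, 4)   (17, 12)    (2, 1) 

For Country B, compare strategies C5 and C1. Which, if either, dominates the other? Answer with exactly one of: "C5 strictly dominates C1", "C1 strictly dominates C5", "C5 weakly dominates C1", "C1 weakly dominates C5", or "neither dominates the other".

C5 strictly dominates C1

C5's payoffs vs C1's, by Country A's action — A: 20>15, B: 6>5, C: 7>5, D: 1>-3, E: 1>0.
Every comparison favours C5, so C5 strictly dominates C1.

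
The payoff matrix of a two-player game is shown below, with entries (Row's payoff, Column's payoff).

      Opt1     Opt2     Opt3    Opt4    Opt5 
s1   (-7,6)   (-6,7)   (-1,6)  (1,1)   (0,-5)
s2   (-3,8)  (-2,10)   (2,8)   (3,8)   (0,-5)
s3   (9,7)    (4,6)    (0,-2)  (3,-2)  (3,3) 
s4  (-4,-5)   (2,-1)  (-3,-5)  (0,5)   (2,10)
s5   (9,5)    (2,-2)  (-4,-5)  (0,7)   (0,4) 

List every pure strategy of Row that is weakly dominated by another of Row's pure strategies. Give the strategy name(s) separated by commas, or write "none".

s2 weakly dominates s1 — Opt1: -3>-7, Opt2: -2>-6, Opt3: 2>-1, Opt4: 3>1, Opt5: 0=0.
s2: no other strategy beats it everywhere (s1 at Opt1 (-3>-7); s3 at Opt3 (2>0); s4 at Opt1 (-3>-4); s5 at Opt3 (2>-4)).
s3: no other strategy beats it everywhere (s1 at Opt1 (9>-7); s2 at Opt1 (9>-3); s4 at Opt1 (9>-4); s5 at Opt2 (4>2)).
s4 is weakly dominated by s3 (Opt1: 9>-4, Opt2: 4>2, Opt3: 0>-3, Opt4: 3>0, Opt5: 3>2).
s5 is weakly dominated by s3 (Opt1: 9=9, Opt2: 4>2, Opt3: 0>-4, Opt4: 3>0, Opt5: 3>0).

s1, s4, s5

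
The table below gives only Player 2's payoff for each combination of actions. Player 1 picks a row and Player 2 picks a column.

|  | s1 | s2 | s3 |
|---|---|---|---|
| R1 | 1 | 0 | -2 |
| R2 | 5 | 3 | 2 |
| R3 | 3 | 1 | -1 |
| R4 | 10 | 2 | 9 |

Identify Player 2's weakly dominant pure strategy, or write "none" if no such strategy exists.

s1

s1 vs s2: R1: 1>0, R2: 5>3, R3: 3>1, R4: 10>2.
s1 vs s3: R1: 1>-2, R2: 5>2, R3: 3>-1, R4: 10>9.
s1 is at least as good as every other strategy against every opponent action, so it is weakly dominant.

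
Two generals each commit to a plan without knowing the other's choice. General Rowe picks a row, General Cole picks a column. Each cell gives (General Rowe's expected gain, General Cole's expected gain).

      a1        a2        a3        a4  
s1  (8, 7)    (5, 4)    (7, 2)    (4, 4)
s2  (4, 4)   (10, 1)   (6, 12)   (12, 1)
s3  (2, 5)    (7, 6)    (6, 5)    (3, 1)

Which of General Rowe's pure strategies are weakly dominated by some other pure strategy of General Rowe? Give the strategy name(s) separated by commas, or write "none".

s3

Nothing dominates s1: s2 at a1 (8>4); s3 at a1 (8>2).
Nothing dominates s2: s1 at a2 (10>5); s3 at a1 (4>2).
s3 is weakly dominated by s2 (a1: 4>2, a2: 10>7, a3: 6=6, a4: 12>3).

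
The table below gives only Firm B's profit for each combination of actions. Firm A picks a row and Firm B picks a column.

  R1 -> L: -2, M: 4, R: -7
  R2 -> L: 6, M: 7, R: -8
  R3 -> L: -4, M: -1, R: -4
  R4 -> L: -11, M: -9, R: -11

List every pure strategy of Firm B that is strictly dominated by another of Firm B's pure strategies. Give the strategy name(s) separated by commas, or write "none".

L, R

L: dominated, since M does at least as well everywhere (R1: 4>-2, R2: 7>6, R3: -1>-4, R4: -9>-11).
Nothing dominates M: L at R1 (4>-2); R at R1 (4>-7).
R: dominated, since M does at least as well everywhere (R1: 4>-7, R2: 7>-8, R3: -1>-4, R4: -9>-11).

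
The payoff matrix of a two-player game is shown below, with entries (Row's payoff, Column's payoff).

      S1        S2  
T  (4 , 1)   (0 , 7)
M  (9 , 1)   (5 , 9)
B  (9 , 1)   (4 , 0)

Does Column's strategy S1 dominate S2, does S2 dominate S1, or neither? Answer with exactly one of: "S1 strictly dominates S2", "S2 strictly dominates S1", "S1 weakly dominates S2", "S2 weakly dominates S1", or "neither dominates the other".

S1's payoffs vs S2's, by Row's action — T: 1<7, M: 1<9, B: 1>0.
S1 does better at B but worse at T, M; neither strategy dominates the other.

neither dominates the other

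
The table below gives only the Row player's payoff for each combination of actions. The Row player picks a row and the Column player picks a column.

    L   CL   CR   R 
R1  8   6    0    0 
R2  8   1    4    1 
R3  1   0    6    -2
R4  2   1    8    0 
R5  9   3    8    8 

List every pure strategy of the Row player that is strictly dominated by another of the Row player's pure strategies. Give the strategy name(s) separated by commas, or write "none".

R2, R3

R1 is not dominated — it holds its own against R2 at L (8=8); R3 at L (8>1); R4 at L (8>2); R5 at CL (6>3).
R5 strictly dominates R2 — L: 9>8, CL: 3>1, CR: 8>4, R: 8>1.
R3 is strictly dominated by R4 (L: 2>1, CL: 1>0, CR: 8>6, R: 0>-2).
Nothing dominates R4: R1 at CR (8>0); R2 at CL (1=1); R3 at L (2>1); R5 at CR (8=8).
R5: no other strategy beats it everywhere (R1 at L (9>8); R2 at L (9>8); R3 at L (9>1); R4 at L (9>2)).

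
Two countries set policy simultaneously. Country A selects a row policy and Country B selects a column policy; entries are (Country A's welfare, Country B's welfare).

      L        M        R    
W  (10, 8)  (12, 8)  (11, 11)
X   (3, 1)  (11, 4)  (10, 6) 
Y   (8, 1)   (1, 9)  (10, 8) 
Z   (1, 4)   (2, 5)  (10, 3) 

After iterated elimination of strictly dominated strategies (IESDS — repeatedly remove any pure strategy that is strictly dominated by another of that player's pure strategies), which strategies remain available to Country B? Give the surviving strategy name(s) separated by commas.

R

Row X is eliminated: W beats it against every remaining column (L: 10>3, M: 12>11, R: 11>10).
For Country A, W strictly dominates Y on the remaining columns (L: 10>8, M: 12>1, R: 11>10); eliminate Y.
For Country A, W strictly dominates Z on the remaining columns (L: 10>1, M: 12>2, R: 11>10); eliminate Z.
Country B's strategy L is strictly dominated by R (W: 11>8) and is removed.
For Country B, R strictly dominates M on the remaining rows (W: 11>8); eliminate M.
Among the remaining strategies, none is strictly dominated by another pure strategy of the same player, so the elimination stops.
Surviving strategies — Country A: {W}; Country B: {R}.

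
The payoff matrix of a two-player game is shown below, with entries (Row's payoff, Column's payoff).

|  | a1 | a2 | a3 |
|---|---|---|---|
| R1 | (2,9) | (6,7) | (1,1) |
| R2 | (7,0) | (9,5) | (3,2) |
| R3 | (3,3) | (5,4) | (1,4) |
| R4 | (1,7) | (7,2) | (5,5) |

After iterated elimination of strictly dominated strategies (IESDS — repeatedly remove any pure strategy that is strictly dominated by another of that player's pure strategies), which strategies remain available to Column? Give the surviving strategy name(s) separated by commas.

For Row, R2 strictly dominates R1 on the remaining columns (a1: 7>2, a2: 9>6, a3: 3>1); eliminate R1.
For Row, R2 strictly dominates R3 on the remaining columns (a1: 7>3, a2: 9>5, a3: 3>1); eliminate R3.
Among the remaining strategies, none is strictly dominated by another pure strategy of the same player, so the elimination stops.
Surviving strategies — Row: {R2, R4}; Column: {a1, a2, a3}.

a1, a2, a3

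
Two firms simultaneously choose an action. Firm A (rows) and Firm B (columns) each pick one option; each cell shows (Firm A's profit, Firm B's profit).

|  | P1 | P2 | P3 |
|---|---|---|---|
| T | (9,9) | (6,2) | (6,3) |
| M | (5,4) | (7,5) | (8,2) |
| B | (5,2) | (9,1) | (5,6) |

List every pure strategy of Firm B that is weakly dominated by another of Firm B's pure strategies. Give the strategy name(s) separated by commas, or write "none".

P1 is not dominated — it holds its own against P2 at T (9>2); P3 at T (9>3).
P2: no other strategy beats it everywhere (P1 at M (5>4); P3 at M (5>2)).
P3: no other strategy beats it everywhere (P1 at B (6>2); P2 at T (3>2)).

none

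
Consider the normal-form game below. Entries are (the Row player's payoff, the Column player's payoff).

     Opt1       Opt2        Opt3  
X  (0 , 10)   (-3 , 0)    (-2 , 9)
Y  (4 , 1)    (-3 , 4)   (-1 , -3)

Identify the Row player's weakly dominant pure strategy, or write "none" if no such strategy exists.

Y

Y vs X: Opt1: 4>0, Opt2: -3=-3, Opt3: -1>-2.
Y is at least as good as every other strategy against every opponent action, so it is weakly dominant.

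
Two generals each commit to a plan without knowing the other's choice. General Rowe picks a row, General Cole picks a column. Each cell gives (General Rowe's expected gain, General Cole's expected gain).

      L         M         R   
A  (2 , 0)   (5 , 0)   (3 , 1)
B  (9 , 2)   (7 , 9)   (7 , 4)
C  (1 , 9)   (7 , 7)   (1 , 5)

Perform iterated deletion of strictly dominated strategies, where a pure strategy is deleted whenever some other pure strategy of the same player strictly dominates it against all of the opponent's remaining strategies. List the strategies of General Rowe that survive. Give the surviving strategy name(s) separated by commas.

B, C

For General Rowe, B strictly dominates A on the remaining columns (L: 9>2, M: 7>5, R: 7>3); eliminate A.
General Cole's strategy R is strictly dominated by M (B: 9>4, C: 7>5) and is removed.
Among the remaining strategies, none is strictly dominated by another pure strategy of the same player, so the elimination stops.
Surviving strategies — General Rowe: {B, C}; General Cole: {L, M}.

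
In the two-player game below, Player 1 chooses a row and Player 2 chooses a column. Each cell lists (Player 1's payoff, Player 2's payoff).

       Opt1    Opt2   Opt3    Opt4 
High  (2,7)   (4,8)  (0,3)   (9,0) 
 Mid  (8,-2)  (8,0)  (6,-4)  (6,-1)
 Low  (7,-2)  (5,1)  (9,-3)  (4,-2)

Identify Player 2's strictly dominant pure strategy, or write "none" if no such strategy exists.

Opt2 vs Opt1: High: 8>7, Mid: 0>-2, Low: 1>-2.
Opt2 vs Opt3: High: 8>3, Mid: 0>-4, Low: 1>-3.
Opt2 vs Opt4: High: 8>0, Mid: 0>-1, Low: 1>-2.
Opt2 strictly beats every other strategy against every opponent action, so it is strictly dominant.

Opt2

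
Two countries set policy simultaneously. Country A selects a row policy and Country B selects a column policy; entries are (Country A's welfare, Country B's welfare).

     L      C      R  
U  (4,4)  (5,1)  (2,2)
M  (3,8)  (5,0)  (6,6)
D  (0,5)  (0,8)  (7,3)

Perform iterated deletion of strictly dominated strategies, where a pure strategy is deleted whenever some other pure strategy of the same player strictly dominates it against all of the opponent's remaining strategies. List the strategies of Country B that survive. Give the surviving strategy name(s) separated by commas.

Column R is eliminated: L beats it against every remaining row (U: 4>2, M: 8>6, D: 5>3).
Row D is eliminated: U beats it against every remaining column (L: 4>0, C: 5>0).
Column C is eliminated: L beats it against every remaining row (U: 4>1, M: 8>0).
For Country A, U strictly dominates M on the remaining columns (L: 4>3); eliminate M.
Among the remaining strategies, none is strictly dominated by another pure strategy of the same player, so the elimination stops.
Surviving strategies — Country A: {U}; Country B: {L}.

L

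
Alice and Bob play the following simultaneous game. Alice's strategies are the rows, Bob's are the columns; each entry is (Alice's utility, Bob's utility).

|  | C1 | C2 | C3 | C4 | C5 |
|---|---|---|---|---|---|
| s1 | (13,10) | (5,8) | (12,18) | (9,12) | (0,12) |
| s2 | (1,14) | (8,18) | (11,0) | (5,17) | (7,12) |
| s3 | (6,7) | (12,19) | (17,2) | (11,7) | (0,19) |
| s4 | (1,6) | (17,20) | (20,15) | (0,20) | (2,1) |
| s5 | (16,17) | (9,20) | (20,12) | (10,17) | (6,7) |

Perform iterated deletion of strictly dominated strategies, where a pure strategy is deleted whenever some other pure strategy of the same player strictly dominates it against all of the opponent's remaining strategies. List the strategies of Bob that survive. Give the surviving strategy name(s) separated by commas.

Row s1 is eliminated: s5 beats it against every remaining column (C1: 16>13, C2: 9>5, C3: 20>12, C4: 10>9, C5: 6>0).
Column C1 is eliminated: C2 beats it against every remaining row (s2: 18>14, s3: 19>7, s4: 20>6, s5: 20>17).
For Bob, C2 strictly dominates C3 on the remaining rows (s2: 18>0, s3: 19>2, s4: 20>15, s5: 20>12); eliminate C3.
Among the remaining strategies, none is strictly dominated by another pure strategy of the same player, so the elimination stops.
Surviving strategies — Alice: {s2, s3, s4, s5}; Bob: {C2, C4, C5}.

C2, C4, C5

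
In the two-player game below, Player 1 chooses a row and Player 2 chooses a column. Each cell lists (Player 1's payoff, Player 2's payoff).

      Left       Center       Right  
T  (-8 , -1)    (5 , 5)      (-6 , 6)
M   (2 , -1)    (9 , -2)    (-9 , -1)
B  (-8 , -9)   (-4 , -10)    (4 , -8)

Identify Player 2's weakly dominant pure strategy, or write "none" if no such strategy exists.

Right vs Left: T: 6>-1, M: -1=-1, B: -8>-9.
Right vs Center: T: 6>5, M: -1>-2, B: -8>-10.
Right is at least as good as every other strategy against every opponent action, so it is weakly dominant.

Right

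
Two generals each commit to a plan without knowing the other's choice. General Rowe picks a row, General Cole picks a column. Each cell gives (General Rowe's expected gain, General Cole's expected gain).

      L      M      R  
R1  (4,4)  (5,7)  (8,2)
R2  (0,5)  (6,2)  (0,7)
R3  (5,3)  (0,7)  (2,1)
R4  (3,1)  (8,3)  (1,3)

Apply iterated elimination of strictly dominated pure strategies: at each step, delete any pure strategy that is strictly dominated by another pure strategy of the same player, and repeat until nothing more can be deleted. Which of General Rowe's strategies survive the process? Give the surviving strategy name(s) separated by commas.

R1, R4

General Rowe's strategy R2 is strictly dominated by R4 (L: 3>0, M: 8>6, R: 1>0) and is removed.
For General Cole, M strictly dominates L on the remaining rows (R1: 7>4, R3: 7>3, R4: 3>1); eliminate L.
Row R3 is eliminated: R1 beats it against every remaining column (M: 5>0, R: 8>2).
Among the remaining strategies, none is strictly dominated by another pure strategy of the same player, so the elimination stops.
Surviving strategies — General Rowe: {R1, R4}; General Cole: {M, R}.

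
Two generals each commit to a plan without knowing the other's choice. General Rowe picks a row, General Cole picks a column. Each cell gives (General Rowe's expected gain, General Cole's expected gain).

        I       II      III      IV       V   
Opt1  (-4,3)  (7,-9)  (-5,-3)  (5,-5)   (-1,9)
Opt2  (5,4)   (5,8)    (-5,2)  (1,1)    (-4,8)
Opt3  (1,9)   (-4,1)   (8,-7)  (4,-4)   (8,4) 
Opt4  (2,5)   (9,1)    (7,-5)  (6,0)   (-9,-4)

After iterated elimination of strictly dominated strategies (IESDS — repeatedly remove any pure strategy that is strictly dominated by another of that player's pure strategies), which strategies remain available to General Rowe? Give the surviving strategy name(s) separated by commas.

General Cole's strategy III is strictly dominated by I (Opt1: 3>-3, Opt2: 4>2, Opt3: 9>-7, Opt4: 5>-5) and is removed.
General Cole's strategy IV is strictly dominated by I (Opt1: 3>-5, Opt2: 4>1, Opt3: 9>-4, Opt4: 5>0) and is removed.
Among the remaining strategies, none is strictly dominated by another pure strategy of the same player, so the elimination stops.
Surviving strategies — General Rowe: {Opt1, Opt2, Opt3, Opt4}; General Cole: {I, II, V}.

Opt1, Opt2, Opt3, Opt4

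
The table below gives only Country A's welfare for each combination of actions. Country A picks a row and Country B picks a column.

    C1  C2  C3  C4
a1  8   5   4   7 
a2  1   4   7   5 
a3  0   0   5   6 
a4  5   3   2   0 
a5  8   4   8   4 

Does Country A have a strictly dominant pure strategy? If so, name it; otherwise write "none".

a1 fails to dominate a2 at C3 (4<7).
a2 fails to dominate a1 at C1 (1<8).
a3 fails to dominate a1 at C1 (0<8).
a4 fails to dominate a1 at C1 (5<8).
a5 fails to dominate a1 at C1 (8=8).
No single strategy dominates all the others.

none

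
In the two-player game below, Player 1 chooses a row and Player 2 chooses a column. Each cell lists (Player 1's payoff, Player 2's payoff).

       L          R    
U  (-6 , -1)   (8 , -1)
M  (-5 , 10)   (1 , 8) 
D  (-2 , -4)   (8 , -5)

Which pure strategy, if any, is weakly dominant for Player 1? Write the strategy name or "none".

D

D vs U: L: -2>-6, R: 8=8.
D vs M: L: -2>-5, R: 8>1.
D is at least as good as every other strategy against every opponent action, so it is weakly dominant.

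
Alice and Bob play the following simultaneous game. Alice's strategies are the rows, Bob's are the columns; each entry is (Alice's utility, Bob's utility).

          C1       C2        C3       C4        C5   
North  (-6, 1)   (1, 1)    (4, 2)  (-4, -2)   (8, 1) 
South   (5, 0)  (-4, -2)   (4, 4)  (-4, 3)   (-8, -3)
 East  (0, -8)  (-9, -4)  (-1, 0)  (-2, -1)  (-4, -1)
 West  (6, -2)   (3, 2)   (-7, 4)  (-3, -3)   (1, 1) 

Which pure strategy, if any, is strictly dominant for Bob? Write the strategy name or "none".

C3

C3 vs C1: North: 2>1, South: 4>0, East: 0>-8, West: 4>-2.
C3 vs C2: North: 2>1, South: 4>-2, East: 0>-4, West: 4>2.
C3 vs C4: North: 2>-2, South: 4>3, East: 0>-1, West: 4>-3.
C3 vs C5: North: 2>1, South: 4>-3, East: 0>-1, West: 4>1.
C3 strictly beats every other strategy against every opponent action, so it is strictly dominant.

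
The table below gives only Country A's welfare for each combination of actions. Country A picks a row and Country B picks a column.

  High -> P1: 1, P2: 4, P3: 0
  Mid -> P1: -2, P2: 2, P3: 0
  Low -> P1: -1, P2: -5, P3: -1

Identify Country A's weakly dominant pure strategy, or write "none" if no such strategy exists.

High vs Mid: P1: 1>-2, P2: 4>2, P3: 0=0.
High vs Low: P1: 1>-1, P2: 4>-5, P3: 0>-1.
High is at least as good as every other strategy against every opponent action, so it is weakly dominant.

High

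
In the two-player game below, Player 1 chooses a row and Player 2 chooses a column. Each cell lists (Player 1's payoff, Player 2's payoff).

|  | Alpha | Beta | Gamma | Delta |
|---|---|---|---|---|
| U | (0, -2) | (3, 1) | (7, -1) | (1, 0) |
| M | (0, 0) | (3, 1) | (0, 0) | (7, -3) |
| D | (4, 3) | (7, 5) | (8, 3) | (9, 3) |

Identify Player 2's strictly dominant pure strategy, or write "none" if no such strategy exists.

Beta vs Alpha: U: 1>-2, M: 1>0, D: 5>3.
Beta vs Gamma: U: 1>-1, M: 1>0, D: 5>3.
Beta vs Delta: U: 1>0, M: 1>-3, D: 5>3.
Beta strictly beats every other strategy against every opponent action, so it is strictly dominant.

Beta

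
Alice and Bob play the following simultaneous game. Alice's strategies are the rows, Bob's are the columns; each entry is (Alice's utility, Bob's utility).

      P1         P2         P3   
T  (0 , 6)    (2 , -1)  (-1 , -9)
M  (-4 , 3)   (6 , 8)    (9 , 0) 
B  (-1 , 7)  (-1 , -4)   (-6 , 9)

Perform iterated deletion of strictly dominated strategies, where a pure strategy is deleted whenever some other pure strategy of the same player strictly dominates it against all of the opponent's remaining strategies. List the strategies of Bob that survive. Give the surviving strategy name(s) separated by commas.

Row B is eliminated: T beats it against every remaining column (P1: 0>-1, P2: 2>-1, P3: -1>-6).
Bob's strategy P3 is strictly dominated by P1 (T: 6>-9, M: 3>0) and is removed.
Among the remaining strategies, none is strictly dominated by another pure strategy of the same player, so the elimination stops.
Surviving strategies — Alice: {T, M}; Bob: {P1, P2}.

P1, P2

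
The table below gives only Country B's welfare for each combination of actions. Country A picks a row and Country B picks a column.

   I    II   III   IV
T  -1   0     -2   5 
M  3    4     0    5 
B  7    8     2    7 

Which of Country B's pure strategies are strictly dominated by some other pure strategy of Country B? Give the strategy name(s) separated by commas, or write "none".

I: dominated, since II does at least as well everywhere (T: 0>-1, M: 4>3, B: 8>7).
Nothing dominates II: I at T (0>-1); III at T (0>-2); IV at B (8>7).
III: dominated, since I does at least as well everywhere (T: -1>-2, M: 3>0, B: 7>2).
Nothing dominates IV: I at T (5>-1); II at T (5>0); III at T (5>-2).

I, III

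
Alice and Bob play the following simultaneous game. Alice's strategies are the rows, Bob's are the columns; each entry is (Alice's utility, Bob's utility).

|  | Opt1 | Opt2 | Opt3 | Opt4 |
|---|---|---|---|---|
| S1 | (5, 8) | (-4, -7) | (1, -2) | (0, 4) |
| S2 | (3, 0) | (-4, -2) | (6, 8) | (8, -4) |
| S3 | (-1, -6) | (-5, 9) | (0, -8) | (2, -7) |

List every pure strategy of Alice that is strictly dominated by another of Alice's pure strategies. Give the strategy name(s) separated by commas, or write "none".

S1: no other strategy beats it everywhere (S2 at Opt1 (5>3); S3 at Opt1 (5>-1)).
S2: no other strategy beats it everywhere (S1 at Opt2 (-4=-4); S3 at Opt1 (3>-1)).
S3: dominated, since S2 does at least as well everywhere (Opt1: 3>-1, Opt2: -4>-5, Opt3: 6>0, Opt4: 8>2).

S3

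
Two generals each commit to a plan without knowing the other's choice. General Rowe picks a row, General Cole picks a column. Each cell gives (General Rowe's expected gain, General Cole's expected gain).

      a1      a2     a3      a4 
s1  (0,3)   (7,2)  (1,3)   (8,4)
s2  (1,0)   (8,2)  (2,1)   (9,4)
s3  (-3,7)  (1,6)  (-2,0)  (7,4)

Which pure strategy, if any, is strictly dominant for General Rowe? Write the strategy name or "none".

s2

s2 vs s1: a1: 1>0, a2: 8>7, a3: 2>1, a4: 9>8.
s2 vs s3: a1: 1>-3, a2: 8>1, a3: 2>-2, a4: 9>7.
s2 strictly beats every other strategy against every opponent action, so it is strictly dominant.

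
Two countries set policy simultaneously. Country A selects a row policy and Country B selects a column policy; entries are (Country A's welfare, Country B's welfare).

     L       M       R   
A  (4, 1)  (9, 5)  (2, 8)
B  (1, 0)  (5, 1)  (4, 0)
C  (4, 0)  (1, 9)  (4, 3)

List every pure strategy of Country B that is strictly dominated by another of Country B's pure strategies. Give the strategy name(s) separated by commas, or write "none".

L is strictly dominated by M (A: 5>1, B: 1>0, C: 9>0).
Nothing dominates M: L at A (5>1); R at B (1>0).
R: no other strategy beats it everywhere (L at A (8>1); M at A (8>5)).

L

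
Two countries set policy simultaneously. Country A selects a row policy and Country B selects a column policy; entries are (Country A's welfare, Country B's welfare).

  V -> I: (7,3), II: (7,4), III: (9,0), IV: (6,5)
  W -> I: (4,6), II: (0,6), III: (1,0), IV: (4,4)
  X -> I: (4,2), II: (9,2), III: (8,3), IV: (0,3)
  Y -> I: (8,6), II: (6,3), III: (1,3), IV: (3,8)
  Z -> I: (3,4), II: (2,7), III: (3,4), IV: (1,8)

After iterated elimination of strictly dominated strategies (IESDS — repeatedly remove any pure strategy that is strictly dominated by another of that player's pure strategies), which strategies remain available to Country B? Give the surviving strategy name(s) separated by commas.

Row W is eliminated: V beats it against every remaining column (I: 7>4, II: 7>0, III: 9>1, IV: 6>4).
For Country A, V strictly dominates Z on the remaining columns (I: 7>3, II: 7>2, III: 9>3, IV: 6>1); eliminate Z.
Column I is eliminated: IV beats it against every remaining row (V: 5>3, X: 3>2, Y: 8>6).
Row Y is eliminated: V beats it against every remaining column (II: 7>6, III: 9>1, IV: 6>3).
For Country B, IV strictly dominates II on the remaining rows (V: 5>4, X: 3>2); eliminate II.
Country A's strategy X is strictly dominated by V (III: 9>8, IV: 6>0) and is removed.
Country B's strategy III is strictly dominated by IV (V: 5>0) and is removed.
Among the remaining strategies, none is strictly dominated by another pure strategy of the same player, so the elimination stops.
Surviving strategies — Country A: {V}; Country B: {IV}.

IV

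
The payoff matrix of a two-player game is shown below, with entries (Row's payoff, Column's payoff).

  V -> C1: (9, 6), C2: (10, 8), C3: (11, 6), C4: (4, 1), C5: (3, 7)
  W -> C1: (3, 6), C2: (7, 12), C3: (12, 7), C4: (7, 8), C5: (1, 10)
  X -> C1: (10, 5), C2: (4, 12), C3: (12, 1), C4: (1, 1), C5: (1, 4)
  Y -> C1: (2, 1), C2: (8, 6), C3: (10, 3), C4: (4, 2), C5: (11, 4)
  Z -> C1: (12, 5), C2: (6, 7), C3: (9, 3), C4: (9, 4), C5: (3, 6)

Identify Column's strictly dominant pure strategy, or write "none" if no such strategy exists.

C2

C2 vs C1: V: 8>6, W: 12>6, X: 12>5, Y: 6>1, Z: 7>5.
C2 vs C3: V: 8>6, W: 12>7, X: 12>1, Y: 6>3, Z: 7>3.
C2 vs C4: V: 8>1, W: 12>8, X: 12>1, Y: 6>2, Z: 7>4.
C2 vs C5: V: 8>7, W: 12>10, X: 12>4, Y: 6>4, Z: 7>6.
C2 strictly beats every other strategy against every opponent action, so it is strictly dominant.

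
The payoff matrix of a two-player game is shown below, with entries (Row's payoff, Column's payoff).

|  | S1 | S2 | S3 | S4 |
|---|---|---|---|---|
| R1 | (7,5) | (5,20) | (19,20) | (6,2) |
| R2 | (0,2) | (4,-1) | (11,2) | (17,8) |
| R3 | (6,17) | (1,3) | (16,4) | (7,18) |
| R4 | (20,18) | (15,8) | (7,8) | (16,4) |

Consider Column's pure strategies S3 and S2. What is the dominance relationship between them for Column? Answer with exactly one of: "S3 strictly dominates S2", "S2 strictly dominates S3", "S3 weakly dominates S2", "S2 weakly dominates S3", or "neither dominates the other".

S3's payoffs vs S2's, by Row's action — R1: 20=20, R2: 2>-1, R3: 4>3, R4: 8=8.
S3 is at least as good everywhere and strictly better somewhere (tied only at R1, R4), so S3 weakly but not strictly dominates S2.

S3 weakly dominates S2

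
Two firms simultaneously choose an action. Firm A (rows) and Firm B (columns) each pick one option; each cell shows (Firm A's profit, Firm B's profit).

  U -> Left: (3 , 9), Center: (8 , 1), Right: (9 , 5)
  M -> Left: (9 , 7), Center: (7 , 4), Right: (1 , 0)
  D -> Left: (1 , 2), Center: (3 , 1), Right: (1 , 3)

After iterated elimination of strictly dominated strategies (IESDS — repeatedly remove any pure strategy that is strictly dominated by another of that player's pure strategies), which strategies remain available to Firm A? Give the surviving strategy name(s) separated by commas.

M

For Firm A, U strictly dominates D on the remaining columns (Left: 3>1, Center: 8>3, Right: 9>1); eliminate D.
Firm B's strategy Center is strictly dominated by Left (U: 9>1, M: 7>4) and is removed.
Firm B's strategy Right is strictly dominated by Left (U: 9>5, M: 7>0) and is removed.
For Firm A, M strictly dominates U on the remaining columns (Left: 9>3); eliminate U.
Among the remaining strategies, none is strictly dominated by another pure strategy of the same player, so the elimination stops.
Surviving strategies — Firm A: {M}; Firm B: {Left}.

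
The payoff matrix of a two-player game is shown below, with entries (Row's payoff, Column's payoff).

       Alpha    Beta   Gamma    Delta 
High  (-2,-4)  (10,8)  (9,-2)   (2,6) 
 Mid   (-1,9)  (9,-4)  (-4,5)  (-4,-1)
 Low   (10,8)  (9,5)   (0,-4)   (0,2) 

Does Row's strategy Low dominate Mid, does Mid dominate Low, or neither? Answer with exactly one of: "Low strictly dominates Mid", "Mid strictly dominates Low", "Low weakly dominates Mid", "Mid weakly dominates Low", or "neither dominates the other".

Low weakly dominates Mid

Compare Low to Mid across each opponent action: Alpha: 10>-1, Beta: 9=9, Gamma: 0>-4, Delta: 0>-4.
Low is at least as good everywhere and strictly better somewhere (tied only at Beta), so Low weakly but not strictly dominates Mid.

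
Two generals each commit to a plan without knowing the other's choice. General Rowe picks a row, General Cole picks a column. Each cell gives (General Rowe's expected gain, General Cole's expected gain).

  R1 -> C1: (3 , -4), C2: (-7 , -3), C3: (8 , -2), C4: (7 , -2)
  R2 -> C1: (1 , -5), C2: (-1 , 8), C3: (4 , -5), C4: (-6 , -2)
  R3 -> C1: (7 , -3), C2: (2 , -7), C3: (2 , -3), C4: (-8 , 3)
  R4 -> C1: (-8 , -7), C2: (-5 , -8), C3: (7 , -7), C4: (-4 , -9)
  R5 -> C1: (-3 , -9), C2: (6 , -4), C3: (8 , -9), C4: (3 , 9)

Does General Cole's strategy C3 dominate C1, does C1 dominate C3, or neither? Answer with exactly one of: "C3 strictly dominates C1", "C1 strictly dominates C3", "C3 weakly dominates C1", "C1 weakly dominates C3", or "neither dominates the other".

C3 weakly dominates C1

Compare C3 to C1 across each choice by General Rowe: R1: -2>-4, R2: -5=-5, R3: -3=-3, R4: -7=-7, R5: -9=-9.
C3 is at least as good everywhere and strictly better somewhere (tied only at R2, R3, R4, R5), so C3 weakly but not strictly dominates C1.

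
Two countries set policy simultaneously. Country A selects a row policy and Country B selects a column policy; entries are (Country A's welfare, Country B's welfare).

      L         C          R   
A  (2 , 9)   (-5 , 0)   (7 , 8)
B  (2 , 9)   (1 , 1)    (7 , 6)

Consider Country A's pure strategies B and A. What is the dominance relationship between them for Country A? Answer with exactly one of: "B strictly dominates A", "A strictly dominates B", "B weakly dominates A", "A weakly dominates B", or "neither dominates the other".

B's payoffs vs A's, by Country B's action — L: 2=2, C: 1>-5, R: 7=7.
B is at least as good everywhere and strictly better somewhere (tied only at L, R), so B weakly but not strictly dominates A.

B weakly dominates A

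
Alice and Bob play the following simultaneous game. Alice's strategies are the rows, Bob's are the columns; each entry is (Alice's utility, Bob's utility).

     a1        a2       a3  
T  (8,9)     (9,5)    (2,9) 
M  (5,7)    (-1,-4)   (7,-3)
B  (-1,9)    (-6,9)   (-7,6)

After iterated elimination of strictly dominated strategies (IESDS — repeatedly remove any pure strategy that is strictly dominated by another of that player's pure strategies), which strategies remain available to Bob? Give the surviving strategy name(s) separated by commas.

Row B is eliminated: T beats it against every remaining column (a1: 8>-1, a2: 9>-6, a3: 2>-7).
For Bob, a1 strictly dominates a2 on the remaining rows (T: 9>5, M: 7>-4); eliminate a2.
Among the remaining strategies, none is strictly dominated by another pure strategy of the same player, so the elimination stops.
Surviving strategies — Alice: {T, M}; Bob: {a1, a3}.

a1, a3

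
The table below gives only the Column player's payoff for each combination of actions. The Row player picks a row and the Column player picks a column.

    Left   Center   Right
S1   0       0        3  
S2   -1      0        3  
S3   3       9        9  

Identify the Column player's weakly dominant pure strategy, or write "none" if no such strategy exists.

Right

Right vs Left: S1: 3>0, S2: 3>-1, S3: 9>3.
Right vs Center: S1: 3>0, S2: 3>0, S3: 9=9.
Right is at least as good as every other strategy against every opponent action, so it is weakly dominant.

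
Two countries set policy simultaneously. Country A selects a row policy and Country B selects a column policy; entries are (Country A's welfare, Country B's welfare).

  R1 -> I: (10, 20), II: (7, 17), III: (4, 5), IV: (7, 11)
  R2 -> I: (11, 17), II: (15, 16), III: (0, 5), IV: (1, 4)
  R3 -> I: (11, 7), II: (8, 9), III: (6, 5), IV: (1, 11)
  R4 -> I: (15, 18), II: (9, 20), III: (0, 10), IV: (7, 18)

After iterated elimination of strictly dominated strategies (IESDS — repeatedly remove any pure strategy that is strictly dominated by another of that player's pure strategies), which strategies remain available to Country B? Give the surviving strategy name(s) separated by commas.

I, II

For Country B, I strictly dominates III on the remaining rows (R1: 20>5, R2: 17>5, R3: 7>5, R4: 18>10); eliminate III.
Row R3 is eliminated: R4 beats it against every remaining column (I: 15>11, II: 9>8, IV: 7>1).
Column IV is eliminated: II beats it against every remaining row (R1: 17>11, R2: 16>4, R4: 20>18).
Country A's strategy R1 is strictly dominated by R2 (I: 11>10, II: 15>7) and is removed.
Among the remaining strategies, none is strictly dominated by another pure strategy of the same player, so the elimination stops.
Surviving strategies — Country A: {R2, R4}; Country B: {I, II}.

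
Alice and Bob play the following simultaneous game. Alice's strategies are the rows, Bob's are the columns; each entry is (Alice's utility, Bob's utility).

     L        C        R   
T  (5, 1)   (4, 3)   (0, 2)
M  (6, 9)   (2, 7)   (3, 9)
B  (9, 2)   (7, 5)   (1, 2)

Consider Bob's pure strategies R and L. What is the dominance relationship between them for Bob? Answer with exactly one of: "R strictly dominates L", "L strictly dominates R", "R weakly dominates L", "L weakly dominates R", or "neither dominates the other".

R weakly dominates L

Compare R to L across each opponent action: T: 2>1, M: 9=9, B: 2=2.
R is at least as good everywhere and strictly better somewhere (tied only at M, B), so R weakly but not strictly dominates L.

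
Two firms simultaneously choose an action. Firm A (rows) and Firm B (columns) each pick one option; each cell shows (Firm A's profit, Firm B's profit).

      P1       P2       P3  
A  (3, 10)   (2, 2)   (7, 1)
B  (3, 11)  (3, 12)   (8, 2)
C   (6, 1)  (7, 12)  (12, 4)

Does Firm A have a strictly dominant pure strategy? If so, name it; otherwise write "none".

C

C vs A: P1: 6>3, P2: 7>2, P3: 12>7.
C vs B: P1: 6>3, P2: 7>3, P3: 12>8.
C strictly beats every other strategy against every opponent action, so it is strictly dominant.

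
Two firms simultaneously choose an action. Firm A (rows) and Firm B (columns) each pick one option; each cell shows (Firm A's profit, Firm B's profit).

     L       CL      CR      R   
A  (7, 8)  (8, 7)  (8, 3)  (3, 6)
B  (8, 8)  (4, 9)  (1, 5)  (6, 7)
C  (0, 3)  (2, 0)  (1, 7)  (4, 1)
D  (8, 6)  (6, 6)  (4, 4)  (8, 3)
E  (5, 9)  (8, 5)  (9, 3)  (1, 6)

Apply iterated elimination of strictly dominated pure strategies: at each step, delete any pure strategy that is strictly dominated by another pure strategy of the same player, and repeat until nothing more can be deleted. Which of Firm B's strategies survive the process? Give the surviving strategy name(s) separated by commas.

Row C is eliminated: D beats it against every remaining column (L: 8>0, CL: 6>2, CR: 4>1, R: 8>4).
Column CR is eliminated: L beats it against every remaining row (A: 8>3, B: 8>5, D: 6>4, E: 9>3).
For Firm B, L strictly dominates R on the remaining rows (A: 8>6, B: 8>7, D: 6>3, E: 9>6); eliminate R.
Among the remaining strategies, none is strictly dominated by another pure strategy of the same player, so the elimination stops.
Surviving strategies — Firm A: {A, B, D, E}; Firm B: {L, CL}.

L, CL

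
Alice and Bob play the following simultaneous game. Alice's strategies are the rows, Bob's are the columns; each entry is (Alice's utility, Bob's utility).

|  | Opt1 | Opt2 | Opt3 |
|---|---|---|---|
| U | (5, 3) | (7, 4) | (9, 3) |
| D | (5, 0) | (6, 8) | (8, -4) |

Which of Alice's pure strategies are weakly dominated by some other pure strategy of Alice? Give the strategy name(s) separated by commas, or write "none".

U: no other strategy beats it everywhere (D at Opt2 (7>6)).
D: dominated, since U does at least as well everywhere (Opt1: 5=5, Opt2: 7>6, Opt3: 9>8).

D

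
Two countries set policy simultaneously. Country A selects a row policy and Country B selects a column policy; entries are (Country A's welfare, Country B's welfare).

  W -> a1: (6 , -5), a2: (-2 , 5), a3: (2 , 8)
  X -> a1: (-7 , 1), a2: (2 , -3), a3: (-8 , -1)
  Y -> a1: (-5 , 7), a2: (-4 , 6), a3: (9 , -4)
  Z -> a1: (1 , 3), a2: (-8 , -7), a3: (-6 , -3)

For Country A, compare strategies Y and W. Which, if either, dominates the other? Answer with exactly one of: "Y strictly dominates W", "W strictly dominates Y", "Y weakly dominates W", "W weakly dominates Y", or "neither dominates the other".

Compare Y to W across each choice by Country B: a1: -5<6, a2: -4<-2, a3: 9>2.
Y does better at a3 but worse at a1, a2; neither strategy dominates the other.

neither dominates the other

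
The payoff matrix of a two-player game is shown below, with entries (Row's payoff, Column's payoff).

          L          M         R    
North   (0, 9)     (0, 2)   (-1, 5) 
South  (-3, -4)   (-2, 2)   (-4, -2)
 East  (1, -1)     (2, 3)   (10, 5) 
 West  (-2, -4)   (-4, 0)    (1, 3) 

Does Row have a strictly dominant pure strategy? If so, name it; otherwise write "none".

East

East vs North: L: 1>0, M: 2>0, R: 10>-1.
East vs South: L: 1>-3, M: 2>-2, R: 10>-4.
East vs West: L: 1>-2, M: 2>-4, R: 10>1.
East strictly beats every other strategy against every opponent action, so it is strictly dominant.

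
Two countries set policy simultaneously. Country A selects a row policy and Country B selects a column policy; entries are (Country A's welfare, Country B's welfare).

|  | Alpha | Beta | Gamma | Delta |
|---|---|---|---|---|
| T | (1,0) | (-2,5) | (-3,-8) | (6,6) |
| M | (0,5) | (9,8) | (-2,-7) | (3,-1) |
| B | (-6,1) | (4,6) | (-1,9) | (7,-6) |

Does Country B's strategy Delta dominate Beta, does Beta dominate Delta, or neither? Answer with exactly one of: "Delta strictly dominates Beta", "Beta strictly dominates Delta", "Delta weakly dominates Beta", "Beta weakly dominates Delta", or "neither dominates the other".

neither dominates the other

Compare Delta to Beta across each choice by Country A: T: 6>5, M: -1<8, B: -6<6.
Delta does better at T but worse at M, B; neither strategy dominates the other.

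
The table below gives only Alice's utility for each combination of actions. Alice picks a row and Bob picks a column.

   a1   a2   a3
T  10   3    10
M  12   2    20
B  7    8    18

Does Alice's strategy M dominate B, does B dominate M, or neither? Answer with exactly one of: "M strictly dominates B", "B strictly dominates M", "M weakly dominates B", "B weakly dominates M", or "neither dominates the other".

neither dominates the other

M's payoffs vs B's, by Bob's action — a1: 12>7, a2: 2<8, a3: 20>18.
M does better at a1, a3 but worse at a2; neither strategy dominates the other.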